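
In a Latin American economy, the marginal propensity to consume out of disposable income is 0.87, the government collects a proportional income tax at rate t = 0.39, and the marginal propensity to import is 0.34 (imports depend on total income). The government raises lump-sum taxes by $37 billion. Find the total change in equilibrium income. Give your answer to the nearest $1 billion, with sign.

−$40 billion

A lump-sum tax change of +$37 billion shifts disposable income by −$37 billion; first-round consumption changes by −c × ΔT = −0.87 × (+$37 billion) = −$32.19 billion.
Expenditure multiplier = 1/(1 − c(1−t) + m) = 1/(1 − 0.87×0.61 + 0.34) = 1/0.8093 ≈ 1.236.
The tax multiplier is −c × k ≈ −1.075, so ΔY = k × (−c·ΔT) = (−$32.19 billion) / 0.8093 ≈ −$40 billion.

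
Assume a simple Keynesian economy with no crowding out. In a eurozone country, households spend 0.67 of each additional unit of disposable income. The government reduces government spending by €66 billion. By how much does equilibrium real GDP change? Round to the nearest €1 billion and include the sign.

−€200 billion

Spending multiplier = 1/(1 − MPC) = 1/(1 − 0.67) = 1/0.33 ≈ 3.03.
ΔY = k × ΔG = (−€66 billion) / 0.33 = −€200 billion.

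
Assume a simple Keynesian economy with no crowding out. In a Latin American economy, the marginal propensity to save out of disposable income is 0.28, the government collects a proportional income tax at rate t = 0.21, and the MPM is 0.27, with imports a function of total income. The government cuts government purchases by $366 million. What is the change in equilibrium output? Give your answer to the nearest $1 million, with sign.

−$522 million

MPC = 1 − MPS = 1 − 0.28 = 0.72.
Expenditure multiplier = 1/(1 − c(1−t) + m) = 1/(1 − 0.72×0.79 + 0.27) = 1/0.7012 ≈ 1.426.
ΔY = k × ΔG = (−$366 million) / 0.7012 ≈ −$522 million.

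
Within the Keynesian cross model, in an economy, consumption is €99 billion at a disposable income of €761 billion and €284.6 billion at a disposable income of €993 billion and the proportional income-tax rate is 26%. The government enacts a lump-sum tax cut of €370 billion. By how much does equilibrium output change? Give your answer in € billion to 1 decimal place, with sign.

MPC = ΔC/ΔYd = (284.6 − 99)/(993 − 761) = 185.6/232 = 0.8.
A lump-sum tax change of −€370 billion shifts disposable income by +€370 billion; first-round consumption changes by −c × ΔT = −0.8 × (−€370 billion) = +€296 billion.
Expenditure multiplier = 1/(1 − c(1−t)) = 1/(1 − 0.8×0.74) = 1/0.408 ≈ 2.451.
The tax multiplier is −c × k ≈ −1.961, so ΔY = k × (−c·ΔT) = (+€296 billion) / 0.408 ≈ +€725.5 billion.

+€725.5 billion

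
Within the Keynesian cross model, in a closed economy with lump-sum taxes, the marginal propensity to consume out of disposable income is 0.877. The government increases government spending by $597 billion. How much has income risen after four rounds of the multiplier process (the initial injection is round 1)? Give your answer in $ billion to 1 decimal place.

Round 1 adds ΔG = $597 billion; each later round is MPC = 0.877 times the previous.
After 4 rounds: 597 + 523.569 + 459.170013 + 402.692101401 = ΔG·(1 − c^4)/(1 − c) = 597 × (1 − 0.591559418641)/0.123 ≈ $1,982.4 billion.

$1,982.4 billion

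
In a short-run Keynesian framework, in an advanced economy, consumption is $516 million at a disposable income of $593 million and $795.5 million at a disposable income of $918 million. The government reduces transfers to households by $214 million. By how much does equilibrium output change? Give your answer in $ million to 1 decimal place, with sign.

MPC = ΔC/ΔYd = (795.5 − 516)/(918 − 593) = 279.5/325 = 0.86.
The transfer change shifts disposable income by −$214 million, so first-round consumption changes by c·ΔTR = 0.86 × (−$214 million) = −$184.04 million.
Expenditure multiplier = 1/(1 − MPC) = 1/(1 − 0.86) = 1/0.14 ≈ 7.143.
The transfer multiplier is c × k ≈ 6.143, so ΔY = k × (c·ΔTR) = (−$184.04 million) / 0.14 ≈ −$1,314.6 million.

−$1,314.6 million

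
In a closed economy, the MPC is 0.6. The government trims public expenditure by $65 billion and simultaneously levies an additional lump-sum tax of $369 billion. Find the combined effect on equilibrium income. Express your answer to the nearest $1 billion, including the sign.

−$716 billion

Expenditure multiplier = 1/(1 − MPC) = 1/(1 − 0.6) = 1/0.4 = 2.5.
ΔG contributes k·ΔG = (−$65 billion) / 0.4 = −$162.5 billion.
ΔT of +$369 billion changes first-round spending by −c·ΔT = −$221.4 billion, contributing k·(−c·ΔT) = (−$221.4 billion) / 0.4 = −$553.5 billion.
Net ΔY = k(ΔG − c·ΔT) = (−$286.4 billion) / 0.4 = −$716 billion.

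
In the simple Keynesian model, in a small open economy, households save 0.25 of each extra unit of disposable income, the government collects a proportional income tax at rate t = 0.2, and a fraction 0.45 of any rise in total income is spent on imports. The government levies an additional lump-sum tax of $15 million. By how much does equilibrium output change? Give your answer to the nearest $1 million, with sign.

−$13 million

MPC = 1 − MPS = 1 − 0.25 = 0.75.
A lump-sum tax change of +$15 million shifts disposable income by −$15 million; first-round consumption changes by −c × ΔT = −0.75 × (+$15 million) = −$11.25 million.
Expenditure multiplier = 1/(1 − c(1−t) + m) = 1/(1 − 0.75×0.8 + 0.45) = 1/0.85 ≈ 1.176.
The tax multiplier is −c × k ≈ −0.882, so ΔY = k × (−c·ΔT) = (−$11.25 million) / 0.85 ≈ −$13 million.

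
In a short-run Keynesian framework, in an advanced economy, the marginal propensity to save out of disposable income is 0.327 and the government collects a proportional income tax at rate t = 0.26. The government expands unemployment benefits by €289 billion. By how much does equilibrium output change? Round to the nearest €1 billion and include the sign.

+€387 billion

MPC = 1 − MPS = 1 − 0.327 = 0.673.
The transfer change shifts disposable income by +€289 billion, so first-round consumption changes by c·ΔTR = 0.673 × (+€289 billion) = +€194.497 billion.
Expenditure multiplier = 1/(1 − c(1−t)) = 1/(1 − 0.673×0.74) = 1/0.50198 ≈ 1.992.
The transfer multiplier is c × k ≈ 1.341, so ΔY = k × (c·ΔTR) = (+€194.497 billion) / 0.50198 ≈ +€387 billion.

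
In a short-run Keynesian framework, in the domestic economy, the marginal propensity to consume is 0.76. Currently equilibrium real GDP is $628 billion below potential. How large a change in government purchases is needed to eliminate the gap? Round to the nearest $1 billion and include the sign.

Spending multiplier = 1/(1 − MPC) = 1/(1 − 0.76) = 1/0.24 ≈ 4.167.
Need ΔY = +$628 billion, so ΔG = ΔY/k = (+$628 billion) × 0.24 ≈ +$151 billion.
The government should increase government purchases by $151 billion.

+$151 billion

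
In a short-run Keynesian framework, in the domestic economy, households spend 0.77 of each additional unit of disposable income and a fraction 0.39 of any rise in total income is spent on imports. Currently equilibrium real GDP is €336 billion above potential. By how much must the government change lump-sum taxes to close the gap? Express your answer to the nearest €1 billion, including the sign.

+€271 billion

Spending multiplier = 1/(1 − c + m) = 1/(1 − 0.77 + 0.39) = 1/0.62 ≈ 1.613.
Tax multiplier = −c·k = −0.77/0.62 ≈ −1.242. Need ΔY = −€336 billion, so ΔT = ΔY/(−c·k) = −(−€336 billion) × 0.62 / 0.77 ≈ +€271 billion.
The government should raise lump-sum taxes by €271 billion.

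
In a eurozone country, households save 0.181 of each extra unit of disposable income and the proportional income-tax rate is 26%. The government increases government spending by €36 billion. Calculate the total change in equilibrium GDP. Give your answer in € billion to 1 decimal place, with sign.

+€91.4 billion

MPC = 1 − MPS = 1 − 0.181 = 0.819.
Spending multiplier = 1/(1 − c(1−t)) = 1/(1 − 0.819×0.74) = 1/0.39394 ≈ 2.538.
ΔY = k × ΔG = (+€36 billion) / 0.39394 ≈ +€91.4 billion.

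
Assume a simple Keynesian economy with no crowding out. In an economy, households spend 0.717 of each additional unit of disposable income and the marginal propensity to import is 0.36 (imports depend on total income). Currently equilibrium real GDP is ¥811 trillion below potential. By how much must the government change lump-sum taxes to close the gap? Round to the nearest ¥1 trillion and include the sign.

−¥727 trillion

Spending multiplier = 1/(1 − c + m) = 1/(1 − 0.717 + 0.36) = 1/0.643 ≈ 1.555.
Tax multiplier = −c·k = −0.717/0.643 ≈ −1.115. Need ΔY = +¥811 trillion, so ΔT = ΔY/(−c·k) = −(+¥811 trillion) × 0.643 / 0.717 ≈ −¥727 trillion.
The government should cut lump-sum taxes by ¥727 trillion.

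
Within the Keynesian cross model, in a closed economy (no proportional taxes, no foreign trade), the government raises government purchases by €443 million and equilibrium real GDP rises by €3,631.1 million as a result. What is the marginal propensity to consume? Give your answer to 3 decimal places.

Implied spending multiplier k = ΔY/ΔG = 3,631.1/443 ≈ 8.1966.
Since k = 1/(1 − MPC), MPC = 1 − 1/k = 1 − ΔG/ΔY = 1 − 443/3,631.1 ≈ 0.878.

0.878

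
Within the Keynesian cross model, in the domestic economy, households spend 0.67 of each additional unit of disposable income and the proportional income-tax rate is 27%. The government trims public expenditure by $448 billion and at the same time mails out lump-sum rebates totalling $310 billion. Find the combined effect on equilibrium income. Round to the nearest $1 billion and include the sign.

−$470 billion

Expenditure multiplier = 1/(1 − c(1−t)) = 1/(1 − 0.67×0.73) = 1/0.5109 ≈ 1.957.
ΔG contributes k·ΔG = (−$448 billion) / 0.5109 ≈ −$876.9 billion.
ΔT of −$310 billion changes first-round spending by −c·ΔT = +$207.7 billion, contributing k·(−c·ΔT) = (+$207.7 billion) / 0.5109 ≈ +$406.5 billion.
Net ΔY = k(ΔG − c·ΔT) = (−$240.3 billion) / 0.5109 ≈ −$470 billion.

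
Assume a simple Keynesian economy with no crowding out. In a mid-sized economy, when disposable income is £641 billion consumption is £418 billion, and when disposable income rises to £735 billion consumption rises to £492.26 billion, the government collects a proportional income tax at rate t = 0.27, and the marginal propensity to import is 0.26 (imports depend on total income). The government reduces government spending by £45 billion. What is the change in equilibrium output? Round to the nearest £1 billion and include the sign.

MPC = ΔC/ΔYd = (492.26 − 418)/(735 − 641) = 74.26/94 = 0.79.
Spending multiplier = 1/(1 − c(1−t) + m) = 1/(1 − 0.79×0.73 + 0.26) = 1/0.6833 ≈ 1.463.
ΔY = k × ΔG = (−£45 billion) / 0.6833 ≈ −£66 billion.

−£66 billion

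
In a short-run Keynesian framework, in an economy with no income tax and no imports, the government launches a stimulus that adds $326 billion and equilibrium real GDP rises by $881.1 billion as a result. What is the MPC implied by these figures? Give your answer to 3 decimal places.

Implied spending multiplier k = ΔY/ΔG = 881.1/326 ≈ 2.7028.
Since k = 1/(1 − MPC), MPC = 1 − 1/k = 1 − ΔG/ΔY = 1 − 326/881.1 ≈ 0.630.

0.630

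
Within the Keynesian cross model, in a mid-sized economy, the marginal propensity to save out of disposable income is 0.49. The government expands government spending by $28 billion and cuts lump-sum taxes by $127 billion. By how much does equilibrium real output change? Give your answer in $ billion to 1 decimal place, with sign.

+$189.3 billion

MPC = 1 − MPS = 1 − 0.49 = 0.51.
Expenditure multiplier = 1/(1 − MPC) = 1/(1 − 0.51) = 1/0.49 ≈ 2.041.
ΔG contributes k·ΔG = (+$28 billion) / 0.49 ≈ +$57.1 billion.
ΔT of −$127 billion changes first-round spending by −c·ΔT = +$64.77 billion, contributing k·(−c·ΔT) = (+$64.77 billion) / 0.49 ≈ +$132.2 billion.
Net ΔY = k(ΔG − c·ΔT) = (+$92.77 billion) / 0.49 ≈ +$189.3 billion.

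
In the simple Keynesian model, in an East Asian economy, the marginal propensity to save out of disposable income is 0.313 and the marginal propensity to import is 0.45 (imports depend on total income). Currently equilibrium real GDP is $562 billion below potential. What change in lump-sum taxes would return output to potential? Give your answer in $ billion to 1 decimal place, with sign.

−$624.2 billion

MPC = 1 − MPS = 1 − 0.313 = 0.687.
Spending multiplier = 1/(1 − c + m) = 1/(1 − 0.687 + 0.45) = 1/0.763 ≈ 1.311.
Tax multiplier = −c·k = −0.687/0.763 ≈ −0.9. Need ΔY = +$562 billion, so ΔT = ΔY/(−c·k) = −(+$562 billion) × 0.763 / 0.687 ≈ −$624.2 billion.
The government should cut lump-sum taxes by $624.2 billion.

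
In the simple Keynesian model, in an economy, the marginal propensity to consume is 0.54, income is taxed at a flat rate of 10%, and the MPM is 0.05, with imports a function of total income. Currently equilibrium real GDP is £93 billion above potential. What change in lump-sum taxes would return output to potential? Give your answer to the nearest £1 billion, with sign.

+£97 billion

Spending multiplier = 1/(1 − c(1−t) + m) = 1/(1 − 0.54×0.9 + 0.05) = 1/0.564 ≈ 1.773.
Tax multiplier = −c·k = −0.54/0.564 ≈ −0.957. Need ΔY = −£93 billion, so ΔT = ΔY/(−c·k) = −(−£93 billion) × 0.564 / 0.54 ≈ +£97 billion.
The government should raise lump-sum taxes by £97 billion.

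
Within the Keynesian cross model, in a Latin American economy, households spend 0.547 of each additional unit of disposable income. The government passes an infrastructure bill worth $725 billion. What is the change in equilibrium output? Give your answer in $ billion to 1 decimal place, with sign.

+$1,600.4 billion

Spending multiplier = 1/(1 − MPC) = 1/(1 − 0.547) = 1/0.453 ≈ 2.208.
ΔY = k × ΔG = (+$725 billion) / 0.453 ≈ +$1,600.4 billion.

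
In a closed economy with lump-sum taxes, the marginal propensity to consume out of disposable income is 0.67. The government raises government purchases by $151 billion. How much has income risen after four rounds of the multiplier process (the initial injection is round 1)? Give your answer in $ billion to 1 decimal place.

Round 1 adds ΔG = $151 billion; each later round is MPC = 0.67 times the previous.
After 4 rounds: 151 + 101.17 + 67.7839 + 45.415213 = ΔG·(1 − c^4)/(1 − c) = 151 × (1 − 0.20151121)/0.33 ≈ $365.4 billion.

$365.4 billion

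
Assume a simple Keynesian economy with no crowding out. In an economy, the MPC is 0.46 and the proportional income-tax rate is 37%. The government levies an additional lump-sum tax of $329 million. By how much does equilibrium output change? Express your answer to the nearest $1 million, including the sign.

−$213 million

A lump-sum tax change of +$329 million shifts disposable income by −$329 million; first-round consumption changes by −c × ΔT = −0.46 × (+$329 million) = −$151.34 million.
Expenditure multiplier = 1/(1 − c(1−t)) = 1/(1 − 0.46×0.63) = 1/0.7102 ≈ 1.408.
The tax multiplier is −c × k ≈ −0.648, so ΔY = k × (−c·ΔT) = (−$151.34 million) / 0.7102 ≈ −$213 million.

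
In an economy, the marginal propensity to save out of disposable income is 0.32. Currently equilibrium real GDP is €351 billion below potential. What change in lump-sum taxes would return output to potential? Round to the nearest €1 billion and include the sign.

MPC = 1 − MPS = 1 − 0.32 = 0.68.
Spending multiplier = 1/(1 − MPC) = 1/(1 − 0.68) = 1/0.32 = 3.125.
Tax multiplier = −c·k = −0.68/0.32 = −2.125. Need ΔY = +€351 billion, so ΔT = ΔY/(−c·k) = −(+€351 billion) × 0.32 / 0.68 ≈ −€165 billion.
The government should cut lump-sum taxes by €165 billion.

−€165 billion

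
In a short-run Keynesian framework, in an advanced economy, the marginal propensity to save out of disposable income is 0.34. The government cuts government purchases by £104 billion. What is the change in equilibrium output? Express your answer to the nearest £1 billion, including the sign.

−£306 billion

MPC = 1 − MPS = 1 − 0.34 = 0.66.
Government-spending multiplier = 1/(1 − MPC) = 1/(1 − 0.66) = 1/0.34 ≈ 2.941.
ΔY = k × ΔG = (−£104 billion) / 0.34 ≈ −£306 billion.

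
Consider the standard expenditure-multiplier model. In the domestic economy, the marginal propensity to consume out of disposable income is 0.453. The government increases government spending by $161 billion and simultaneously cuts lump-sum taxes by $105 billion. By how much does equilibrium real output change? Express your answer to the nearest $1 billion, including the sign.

+$381 billion

Expenditure multiplier = 1/(1 − MPC) = 1/(1 − 0.453) = 1/0.547 ≈ 1.828.
ΔG contributes k·ΔG = (+$161 billion) / 0.547 ≈ +$294.3 billion.
ΔT of −$105 billion changes first-round spending by −c·ΔT = +$47.565 billion, contributing k·(−c·ΔT) = (+$47.565 billion) / 0.547 ≈ +$87 billion.
Net ΔY = k(ΔG − c·ΔT) = (+$208.565 billion) / 0.547 ≈ +$381 billion.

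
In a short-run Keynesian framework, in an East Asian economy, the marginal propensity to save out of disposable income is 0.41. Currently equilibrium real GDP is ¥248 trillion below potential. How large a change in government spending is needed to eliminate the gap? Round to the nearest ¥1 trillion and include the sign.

MPC = 1 − MPS = 1 − 0.41 = 0.59.
Spending multiplier = 1/(1 − MPC) = 1/(1 − 0.59) = 1/0.41 ≈ 2.439.
Need ΔY = +¥248 trillion, so ΔG = ΔY/k = (+¥248 trillion) × 0.41 ≈ +¥102 trillion.
The government should increase government spending by ¥102 trillion.

+¥102 trillion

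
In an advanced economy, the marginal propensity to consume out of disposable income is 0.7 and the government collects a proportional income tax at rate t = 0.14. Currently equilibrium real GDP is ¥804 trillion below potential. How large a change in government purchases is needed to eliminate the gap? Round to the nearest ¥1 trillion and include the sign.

+¥320 trillion

Spending multiplier = 1/(1 − c(1−t)) = 1/(1 − 0.7×0.86) = 1/0.398 ≈ 2.513.
Need ΔY = +¥804 trillion, so ΔG = ΔY/k = (+¥804 trillion) × 0.398 ≈ +¥320 trillion.
The government should increase government purchases by ¥320 trillion.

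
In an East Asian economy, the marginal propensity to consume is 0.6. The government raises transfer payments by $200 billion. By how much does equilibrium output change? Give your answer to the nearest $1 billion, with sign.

The transfer change shifts disposable income by +$200 billion, so first-round consumption changes by c·ΔTR = 0.6 × (+$200 billion) = +$120 billion.
Expenditure multiplier = 1/(1 − MPC) = 1/(1 − 0.6) = 1/0.4 = 2.5.
The transfer multiplier is c × k = 1.5, so ΔY = k × (c·ΔTR) = (+$120 billion) / 0.4 = +$300 billion.

+$300 billion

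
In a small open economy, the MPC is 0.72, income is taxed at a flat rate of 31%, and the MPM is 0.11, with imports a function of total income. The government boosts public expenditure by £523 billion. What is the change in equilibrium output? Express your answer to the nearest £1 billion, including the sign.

+£853 billion

Government-spending multiplier = 1/(1 − c(1−t) + m) = 1/(1 − 0.72×0.69 + 0.11) = 1/0.6132 ≈ 1.631.
ΔY = k × ΔG = (+£523 billion) / 0.6132 ≈ +£853 billion.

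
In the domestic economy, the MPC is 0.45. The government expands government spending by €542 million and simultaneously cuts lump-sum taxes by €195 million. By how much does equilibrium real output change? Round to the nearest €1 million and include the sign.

Expenditure multiplier = 1/(1 − MPC) = 1/(1 − 0.45) = 1/0.55 ≈ 1.818.
ΔG contributes k·ΔG = (+€542 million) / 0.55 ≈ +€985.5 million.
ΔT of −€195 million changes first-round spending by −c·ΔT = +€87.75 million, contributing k·(−c·ΔT) = (+€87.75 million) / 0.55 ≈ +€159.5 million.
Net ΔY = k(ΔG − c·ΔT) = (+€629.75 million) / 0.55 = +€1,145 million.

+€1,145 million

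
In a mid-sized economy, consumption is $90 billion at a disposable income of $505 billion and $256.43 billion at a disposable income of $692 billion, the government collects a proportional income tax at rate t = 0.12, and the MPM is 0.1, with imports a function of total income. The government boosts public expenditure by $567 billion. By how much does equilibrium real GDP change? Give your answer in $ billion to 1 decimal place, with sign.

+$1,789.8 billion

MPC = ΔC/ΔYd = (256.43 − 90)/(692 − 505) = 166.43/187 = 0.89.
Spending multiplier = 1/(1 − c(1−t) + m) = 1/(1 − 0.89×0.88 + 0.1) = 1/0.3168 ≈ 3.157.
ΔY = k × ΔG = (+$567 billion) / 0.3168 ≈ +$1,789.8 billion.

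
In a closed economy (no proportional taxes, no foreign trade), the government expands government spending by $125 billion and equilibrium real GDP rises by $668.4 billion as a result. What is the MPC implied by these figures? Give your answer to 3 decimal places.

0.813

Implied spending multiplier k = ΔY/ΔG = 668.4/125 = 5.3472.
Since k = 1/(1 − MPC), MPC = 1 − 1/k = 1 − ΔG/ΔY = 1 − 125/668.4 ≈ 0.813.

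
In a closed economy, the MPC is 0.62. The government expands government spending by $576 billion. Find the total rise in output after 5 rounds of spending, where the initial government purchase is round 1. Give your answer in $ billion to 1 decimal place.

Round 1 adds ΔG = $576 billion; each later round is MPC = 0.62 times the previous.
After 5 rounds: 576 + 357.12 + 221.4144 + 137.276928 + 85.11169536 = ΔG·(1 − c^5)/(1 − c) = 576 × (1 − 0.0916132832)/0.38 ≈ $1,376.9 billion.

$1,376.9 billion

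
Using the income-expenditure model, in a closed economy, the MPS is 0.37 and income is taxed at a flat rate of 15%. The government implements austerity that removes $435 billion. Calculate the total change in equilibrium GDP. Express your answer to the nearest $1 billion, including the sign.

MPC = 1 − MPS = 1 − 0.37 = 0.63.
Expenditure multiplier = 1/(1 − c(1−t)) = 1/(1 − 0.63×0.85) = 1/0.4645 ≈ 2.153.
ΔY = k × ΔG = (−$435 billion) / 0.4645 ≈ −$936 billion.

−$936 billion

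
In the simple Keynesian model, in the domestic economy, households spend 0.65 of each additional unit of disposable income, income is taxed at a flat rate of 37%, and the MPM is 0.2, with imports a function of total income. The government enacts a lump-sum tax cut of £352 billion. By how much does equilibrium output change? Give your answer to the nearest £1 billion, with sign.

+£289 billion

A lump-sum tax change of −£352 billion shifts disposable income by +£352 billion; first-round consumption changes by −c × ΔT = −0.65 × (−£352 billion) = +£228.8 billion.
Expenditure multiplier = 1/(1 − c(1−t) + m) = 1/(1 − 0.65×0.63 + 0.2) = 1/0.7905 ≈ 1.265.
The tax multiplier is −c × k ≈ −0.822, so ΔY = k × (−c·ΔT) = (+£228.8 billion) / 0.7905 ≈ +£289 billion.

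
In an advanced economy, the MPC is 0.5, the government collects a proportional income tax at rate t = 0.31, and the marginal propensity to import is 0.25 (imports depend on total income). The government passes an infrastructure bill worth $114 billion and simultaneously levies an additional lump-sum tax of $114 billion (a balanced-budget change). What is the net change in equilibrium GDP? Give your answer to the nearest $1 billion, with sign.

+$63 billion

Expenditure multiplier = 1/(1 − c(1−t) + m) = 1/(1 − 0.5×0.69 + 0.25) = 1/0.905 ≈ 1.105.
ΔG contributes k·ΔG = (+$114 billion) / 0.905 ≈ +$126 billion.
ΔT of +$114 billion changes first-round spending by −c·ΔT = −$57 billion, contributing k·(−c·ΔT) = (−$57 billion) / 0.905 ≈ −$63 billion.
Net ΔY = k(ΔG − c·ΔT) = (+$57 billion) / 0.905 ≈ +$63 billion.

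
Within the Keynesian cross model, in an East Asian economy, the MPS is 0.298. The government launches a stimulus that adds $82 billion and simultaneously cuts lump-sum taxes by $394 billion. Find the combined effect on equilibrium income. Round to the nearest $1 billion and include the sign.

MPC = 1 − MPS = 1 − 0.298 = 0.702.
Expenditure multiplier = 1/(1 − MPC) = 1/(1 − 0.702) = 1/0.298 ≈ 3.356.
ΔG contributes k·ΔG = (+$82 billion) / 0.298 ≈ +$275.2 billion.
ΔT of −$394 billion changes first-round spending by −c·ΔT = +$276.588 billion, contributing k·(−c·ΔT) = (+$276.588 billion) / 0.298 ≈ +$928.1 billion.
Net ΔY = k(ΔG − c·ΔT) = (+$358.588 billion) / 0.298 ≈ +$1,203 billion.

+$1,203 billion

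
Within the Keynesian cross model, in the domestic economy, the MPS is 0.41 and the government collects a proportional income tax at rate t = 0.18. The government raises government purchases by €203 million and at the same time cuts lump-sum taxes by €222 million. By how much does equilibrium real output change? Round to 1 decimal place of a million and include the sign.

MPC = 1 − MPS = 1 − 0.41 = 0.59.
Expenditure multiplier = 1/(1 − c(1−t)) = 1/(1 − 0.59×0.82) = 1/0.5162 ≈ 1.937.
ΔG contributes k·ΔG = (+€203 million) / 0.5162 ≈ +€393.3 million.
ΔT of −€222 million changes first-round spending by −c·ΔT = +€130.98 million, contributing k·(−c·ΔT) = (+€130.98 million) / 0.5162 ≈ +€253.7 million.
Net ΔY = k(ΔG − c·ΔT) = (+€333.98 million) / 0.5162 ≈ +€647 million.

+€647.0 million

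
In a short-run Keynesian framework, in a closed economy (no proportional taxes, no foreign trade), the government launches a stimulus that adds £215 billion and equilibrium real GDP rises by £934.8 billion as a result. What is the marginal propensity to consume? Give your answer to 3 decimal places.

Implied spending multiplier k = ΔY/ΔG = 934.8/215 ≈ 4.3479.
Since k = 1/(1 − MPC), MPC = 1 − 1/k = 1 − ΔG/ΔY = 1 − 215/934.8 ≈ 0.770.

0.770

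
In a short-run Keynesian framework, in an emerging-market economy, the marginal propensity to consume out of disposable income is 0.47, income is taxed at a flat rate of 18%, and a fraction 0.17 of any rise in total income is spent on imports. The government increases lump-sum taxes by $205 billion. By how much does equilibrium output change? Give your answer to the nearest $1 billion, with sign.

A lump-sum tax change of +$205 billion shifts disposable income by −$205 billion; first-round consumption changes by −c × ΔT = −0.47 × (+$205 billion) = −$96.35 billion.
Expenditure multiplier = 1/(1 − c(1−t) + m) = 1/(1 − 0.47×0.82 + 0.17) = 1/0.7846 ≈ 1.275.
The tax multiplier is −c × k ≈ −0.599, so ΔY = k × (−c·ΔT) = (−$96.35 billion) / 0.7846 ≈ −$123 billion.

−$123 billion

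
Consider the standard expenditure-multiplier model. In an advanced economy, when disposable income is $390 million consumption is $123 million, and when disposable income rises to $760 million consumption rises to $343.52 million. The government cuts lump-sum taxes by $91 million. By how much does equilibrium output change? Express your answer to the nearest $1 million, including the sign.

MPC = ΔC/ΔYd = (343.52 − 123)/(760 − 390) = 220.52/370 = 0.596.
A lump-sum tax change of −$91 million shifts disposable income by +$91 million; first-round consumption changes by −c × ΔT = −0.596 × (−$91 million) = +$54.236 million.
Expenditure multiplier = 1/(1 − MPC) = 1/(1 − 0.596) = 1/0.404 ≈ 2.475.
The tax multiplier is −c × k ≈ −1.475, so ΔY = k × (−c·ΔT) = (+$54.236 million) / 0.404 ≈ +$134 million.

+$134 million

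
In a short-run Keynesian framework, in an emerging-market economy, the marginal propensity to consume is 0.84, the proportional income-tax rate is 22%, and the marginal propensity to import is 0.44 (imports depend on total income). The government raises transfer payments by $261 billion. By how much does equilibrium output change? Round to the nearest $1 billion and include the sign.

+$279 billion

The transfer change shifts disposable income by +$261 billion, so first-round consumption changes by c·ΔTR = 0.84 × (+$261 billion) = +$219.24 billion.
Expenditure multiplier = 1/(1 − c(1−t) + m) = 1/(1 − 0.84×0.78 + 0.44) = 1/0.7848 ≈ 1.274.
The transfer multiplier is c × k ≈ 1.07, so ΔY = k × (c·ΔTR) = (+$219.24 billion) / 0.7848 ≈ +$279 billion.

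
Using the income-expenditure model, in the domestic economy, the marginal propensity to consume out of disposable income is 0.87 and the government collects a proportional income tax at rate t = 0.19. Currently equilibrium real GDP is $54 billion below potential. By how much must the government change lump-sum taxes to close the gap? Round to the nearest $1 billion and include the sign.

−$18 billion

Spending multiplier = 1/(1 − c(1−t)) = 1/(1 − 0.87×0.81) = 1/0.2953 ≈ 3.386.
Tax multiplier = −c·k = −0.87/0.2953 ≈ −2.946. Need ΔY = +$54 billion, so ΔT = ΔY/(−c·k) = −(+$54 billion) × 0.2953 / 0.87 ≈ −$18 billion.
The government should cut lump-sum taxes by $18 billion.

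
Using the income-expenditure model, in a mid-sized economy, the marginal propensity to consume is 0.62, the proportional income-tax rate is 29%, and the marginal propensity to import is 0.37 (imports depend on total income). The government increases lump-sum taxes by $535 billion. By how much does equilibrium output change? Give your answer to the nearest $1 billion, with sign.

A lump-sum tax change of +$535 billion shifts disposable income by −$535 billion; first-round consumption changes by −c × ΔT = −0.62 × (+$535 billion) = −$331.7 billion.
Expenditure multiplier = 1/(1 − c(1−t) + m) = 1/(1 − 0.62×0.71 + 0.37) = 1/0.9298 ≈ 1.076.
The tax multiplier is −c × k ≈ −0.667, so ΔY = k × (−c·ΔT) = (−$331.7 billion) / 0.9298 ≈ −$357 billion.

−$357 billion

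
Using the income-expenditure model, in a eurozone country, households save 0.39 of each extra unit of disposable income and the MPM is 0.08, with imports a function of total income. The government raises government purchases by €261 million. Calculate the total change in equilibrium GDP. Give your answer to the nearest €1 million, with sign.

+€555 million

MPC = 1 − MPS = 1 − 0.39 = 0.61.
Government-spending multiplier = 1/(1 − c + m) = 1/(1 − 0.61 + 0.08) = 1/0.47 ≈ 2.128.
ΔY = k × ΔG = (+€261 million) / 0.47 ≈ +€555 million.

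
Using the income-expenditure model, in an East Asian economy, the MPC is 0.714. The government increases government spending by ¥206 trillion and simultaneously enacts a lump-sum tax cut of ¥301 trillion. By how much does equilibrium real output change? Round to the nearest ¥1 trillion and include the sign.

+¥1,472 trillion

Expenditure multiplier = 1/(1 − MPC) = 1/(1 − 0.714) = 1/0.286 ≈ 3.497.
ΔG contributes k·ΔG = (+¥206 trillion) / 0.286 ≈ +¥720.3 trillion.
ΔT of −¥301 trillion changes first-round spending by −c·ΔT = +¥214.914 trillion, contributing k·(−c·ΔT) = (+¥214.914 trillion) / 0.286 ≈ +¥751.4 trillion.
Net ΔY = k(ΔG − c·ΔT) = (+¥420.914 trillion) / 0.286 ≈ +¥1,472 trillion.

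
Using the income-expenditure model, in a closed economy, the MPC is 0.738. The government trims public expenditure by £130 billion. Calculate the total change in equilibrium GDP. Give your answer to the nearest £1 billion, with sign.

Expenditure multiplier = 1/(1 − MPC) = 1/(1 − 0.738) = 1/0.262 ≈ 3.817.
ΔY = k × ΔG = (−£130 billion) / 0.262 ≈ −£496 billion.

−£496 billion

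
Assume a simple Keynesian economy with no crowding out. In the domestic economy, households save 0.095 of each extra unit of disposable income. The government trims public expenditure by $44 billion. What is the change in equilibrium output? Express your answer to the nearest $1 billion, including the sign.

−$463 billion

MPC = 1 − MPS = 1 − 0.095 = 0.905.
Government-spending multiplier = 1/(1 − MPC) = 1/(1 − 0.905) = 1/0.095 ≈ 10.526.
ΔY = k × ΔG = (−$44 billion) / 0.095 ≈ −$463 billion.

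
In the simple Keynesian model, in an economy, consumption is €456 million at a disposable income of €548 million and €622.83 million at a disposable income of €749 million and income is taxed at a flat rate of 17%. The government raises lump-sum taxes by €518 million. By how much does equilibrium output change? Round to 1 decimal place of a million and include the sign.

MPC = ΔC/ΔYd = (622.83 − 456)/(749 − 548) = 166.83/201 = 0.83.
A lump-sum tax change of +€518 million shifts disposable income by −€518 million; first-round consumption changes by −c × ΔT = −0.83 × (+€518 million) = −€429.94 million.
Expenditure multiplier = 1/(1 − c(1−t)) = 1/(1 − 0.83×0.83) = 1/0.3111 ≈ 3.214.
The tax multiplier is −c × k ≈ −2.668, so ΔY = k × (−c·ΔT) = (−€429.94 million) / 0.3111 ≈ −€1,382 million.

−€1,382.0 million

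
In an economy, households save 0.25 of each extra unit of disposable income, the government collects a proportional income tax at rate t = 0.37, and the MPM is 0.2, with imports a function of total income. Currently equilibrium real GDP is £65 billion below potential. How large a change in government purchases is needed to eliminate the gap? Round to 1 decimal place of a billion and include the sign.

MPC = 1 − MPS = 1 − 0.25 = 0.75.
Spending multiplier = 1/(1 − c(1−t) + m) = 1/(1 − 0.75×0.63 + 0.2) = 1/0.7275 ≈ 1.375.
Need ΔY = +£65 billion, so ΔG = ΔY/k = (+£65 billion) × 0.7275 ≈ +£47.3 billion.
The government should increase government purchases by £47.3 billion.

+£47.3 billion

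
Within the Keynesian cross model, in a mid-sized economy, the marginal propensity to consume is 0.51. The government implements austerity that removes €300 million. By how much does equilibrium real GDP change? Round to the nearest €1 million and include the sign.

Government-spending multiplier = 1/(1 − MPC) = 1/(1 − 0.51) = 1/0.49 ≈ 2.041.
ΔY = k × ΔG = (−€300 million) / 0.49 ≈ −€612 million.

−€612 million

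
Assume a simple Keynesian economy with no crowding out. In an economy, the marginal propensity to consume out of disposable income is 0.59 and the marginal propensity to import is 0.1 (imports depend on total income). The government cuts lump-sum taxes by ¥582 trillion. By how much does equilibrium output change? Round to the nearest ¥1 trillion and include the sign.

A lump-sum tax change of −¥582 trillion shifts disposable income by +¥582 trillion; first-round consumption changes by −c × ΔT = −0.59 × (−¥582 trillion) = +¥343.38 trillion.
Expenditure multiplier = 1/(1 − c + m) = 1/(1 − 0.59 + 0.1) = 1/0.51 ≈ 1.961.
The tax multiplier is −c × k ≈ −1.157, so ΔY = k × (−c·ΔT) = (+¥343.38 trillion) / 0.51 ≈ +¥673 trillion.

+¥673 trillion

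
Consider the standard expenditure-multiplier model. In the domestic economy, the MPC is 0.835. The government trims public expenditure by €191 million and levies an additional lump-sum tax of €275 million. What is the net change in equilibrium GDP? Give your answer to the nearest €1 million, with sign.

−€2,549 million

Expenditure multiplier = 1/(1 − MPC) = 1/(1 − 0.835) = 1/0.165 ≈ 6.061.
ΔG contributes k·ΔG = (−€191 million) / 0.165 ≈ −€1,157.6 million.
ΔT of +€275 million changes first-round spending by −c·ΔT = −€229.625 million, contributing k·(−c·ΔT) = (−€229.625 million) / 0.165 ≈ −€1,391.7 million.
Net ΔY = k(ΔG − c·ΔT) = (−€420.625 million) / 0.165 ≈ −€2,549 million.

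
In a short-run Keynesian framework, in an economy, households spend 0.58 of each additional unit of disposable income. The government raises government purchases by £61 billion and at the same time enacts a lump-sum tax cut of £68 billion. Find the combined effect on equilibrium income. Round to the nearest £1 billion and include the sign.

Expenditure multiplier = 1/(1 − MPC) = 1/(1 − 0.58) = 1/0.42 ≈ 2.381.
ΔG contributes k·ΔG = (+£61 billion) / 0.42 ≈ +£145.2 billion.
ΔT of −£68 billion changes first-round spending by −c·ΔT = +£39.44 billion, contributing k·(−c·ΔT) = (+£39.44 billion) / 0.42 ≈ +£93.9 billion.
Net ΔY = k(ΔG − c·ΔT) = (+£100.44 billion) / 0.42 ≈ +£239 billion.

+£239 billion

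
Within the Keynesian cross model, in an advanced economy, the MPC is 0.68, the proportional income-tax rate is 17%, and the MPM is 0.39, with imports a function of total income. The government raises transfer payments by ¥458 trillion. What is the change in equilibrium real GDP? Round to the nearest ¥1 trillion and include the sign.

The transfer change shifts disposable income by +¥458 trillion, so first-round consumption changes by c·ΔTR = 0.68 × (+¥458 trillion) = +¥311.44 trillion.
Expenditure multiplier = 1/(1 − c(1−t) + m) = 1/(1 − 0.68×0.83 + 0.39) = 1/0.8256 ≈ 1.211.
The transfer multiplier is c × k ≈ 0.824, so ΔY = k × (c·ΔTR) = (+¥311.44 trillion) / 0.8256 ≈ +¥377 trillion.

+¥377 trillion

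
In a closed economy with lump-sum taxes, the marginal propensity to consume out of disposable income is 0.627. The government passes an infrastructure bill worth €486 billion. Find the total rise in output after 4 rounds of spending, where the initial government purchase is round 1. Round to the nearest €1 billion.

Round 1 adds ΔG = €486 billion; each later round is MPC = 0.627 times the previous.
After 4 rounds: 486 + 304.722 + 191.060694 + 119.795055138 = ΔG·(1 − c^4)/(1 − c) = 486 × (1 − 0.154550410641)/0.373 ≈ €1,102 billion.

€1,102 billion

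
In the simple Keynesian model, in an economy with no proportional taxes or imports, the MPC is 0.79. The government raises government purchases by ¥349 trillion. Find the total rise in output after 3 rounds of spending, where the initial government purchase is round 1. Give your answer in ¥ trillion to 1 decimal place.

Round 1 adds ΔG = ¥349 trillion; each later round is MPC = 0.79 times the previous.
After 3 rounds: 349 + 275.71 + 217.8109 = ΔG·(1 − c^3)/(1 − c) = 349 × (1 − 0.493039)/0.21 ≈ ¥842.5 trillion.

¥842.5 trillion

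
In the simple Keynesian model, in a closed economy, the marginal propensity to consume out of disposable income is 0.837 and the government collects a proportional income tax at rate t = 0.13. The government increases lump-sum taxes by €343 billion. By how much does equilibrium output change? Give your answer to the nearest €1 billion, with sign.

A lump-sum tax change of +€343 billion shifts disposable income by −€343 billion; first-round consumption changes by −c × ΔT = −0.837 × (+€343 billion) = −€287.091 billion.
Expenditure multiplier = 1/(1 − c(1−t)) = 1/(1 − 0.837×0.87) = 1/0.27181 ≈ 3.679.
The tax multiplier is −c × k ≈ −3.079, so ΔY = k × (−c·ΔT) = (−€287.091 billion) / 0.27181 ≈ −€1,056 billion.

−€1,056 billion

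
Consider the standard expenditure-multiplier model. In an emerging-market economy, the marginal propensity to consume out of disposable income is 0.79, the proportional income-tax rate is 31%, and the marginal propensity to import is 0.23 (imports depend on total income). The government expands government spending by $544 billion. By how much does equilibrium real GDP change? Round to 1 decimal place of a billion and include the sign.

+$794.3 billion

Expenditure multiplier = 1/(1 − c(1−t) + m) = 1/(1 − 0.79×0.69 + 0.23) = 1/0.6849 ≈ 1.46.
ΔY = k × ΔG = (+$544 billion) / 0.6849 ≈ +$794.3 billion.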